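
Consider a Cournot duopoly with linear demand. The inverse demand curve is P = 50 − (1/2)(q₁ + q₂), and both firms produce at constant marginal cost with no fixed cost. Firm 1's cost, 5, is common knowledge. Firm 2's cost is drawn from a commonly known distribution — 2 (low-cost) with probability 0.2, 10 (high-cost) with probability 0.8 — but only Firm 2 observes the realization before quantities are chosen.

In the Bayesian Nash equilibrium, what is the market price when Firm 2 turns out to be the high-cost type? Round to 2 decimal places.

Firm 2 with cost c maximizes (50 − (1/2)(q₁+q₂) − c)·q₂, giving q₂(c) = (50 − c − (1/2)q₁).
E[c₂] = 0.2·2 + 0.8·10 = 8.4
Firm 1's FOC against E[q₂] yields q₁ = (50 − 2·5 + E[c₂])/(3/2) = (50 − 10 + 8.4)/(3/2) = 32.2667.
q₂(high-cost) = 23.8667, so P = 50 − (1/2)·(32.2667 + 23.8667) = 21.9333.

21.93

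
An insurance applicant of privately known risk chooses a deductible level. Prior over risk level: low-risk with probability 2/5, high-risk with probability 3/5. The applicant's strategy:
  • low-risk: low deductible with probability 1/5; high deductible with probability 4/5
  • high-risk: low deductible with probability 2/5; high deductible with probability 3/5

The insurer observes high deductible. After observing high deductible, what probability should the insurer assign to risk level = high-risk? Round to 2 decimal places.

0.53

P(high deductible) = (2/5)·(4/5) + (3/5)·(3/5) = 17/25
P(high-risk | high deductible) = ((3/5)·(3/5)) / (17/25) = (9/25) / (17/25) = 9/17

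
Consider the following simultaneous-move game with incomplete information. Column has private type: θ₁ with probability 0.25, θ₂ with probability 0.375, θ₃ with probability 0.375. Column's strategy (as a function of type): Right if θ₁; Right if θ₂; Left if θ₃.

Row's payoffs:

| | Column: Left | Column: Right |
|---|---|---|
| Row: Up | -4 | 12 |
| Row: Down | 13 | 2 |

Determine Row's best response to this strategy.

E[Up] = 0.25·(12) + 0.375·(12) + 0.375·(-4) = 6
E[Down] = 0.25·(2) + 0.375·(2) + 0.375·(13) = 6.125
Best response: Down (6.125 is the largest).

Down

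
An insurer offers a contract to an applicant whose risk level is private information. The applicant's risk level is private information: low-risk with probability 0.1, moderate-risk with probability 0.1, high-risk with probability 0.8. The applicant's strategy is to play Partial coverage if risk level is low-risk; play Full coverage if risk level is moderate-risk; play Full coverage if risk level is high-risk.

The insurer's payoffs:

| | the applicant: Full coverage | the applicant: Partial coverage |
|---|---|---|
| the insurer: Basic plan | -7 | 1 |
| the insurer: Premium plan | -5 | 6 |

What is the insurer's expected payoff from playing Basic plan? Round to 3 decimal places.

Take the expectation over the applicant's risk level, weighting each type's action by its prior probability.
E[Basic plan] = 0.1·1 + 0.1·(-7) + 0.8·(-7) = 0.1 + (-0.7) + (-5.6) = -6.2

-6.200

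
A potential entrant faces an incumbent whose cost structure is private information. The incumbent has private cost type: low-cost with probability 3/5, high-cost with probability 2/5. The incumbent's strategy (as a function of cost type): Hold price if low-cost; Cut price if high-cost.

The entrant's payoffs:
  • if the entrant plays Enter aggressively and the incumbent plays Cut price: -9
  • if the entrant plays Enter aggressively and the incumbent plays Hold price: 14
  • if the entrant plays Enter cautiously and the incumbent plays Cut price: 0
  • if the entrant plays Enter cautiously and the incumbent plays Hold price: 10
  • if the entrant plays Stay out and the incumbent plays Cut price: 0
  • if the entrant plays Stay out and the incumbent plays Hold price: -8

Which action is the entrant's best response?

E[Enter aggressively] = 3/5·(14) + 2/5·(-9) = 24/5
E[Enter cautiously] = 3/5·(10) + 2/5·(0) = 6
E[Stay out] = 3/5·(-8) + 2/5·(0) = -24/5
Best response: Enter cautiously (6 is the largest).

Enter cautiously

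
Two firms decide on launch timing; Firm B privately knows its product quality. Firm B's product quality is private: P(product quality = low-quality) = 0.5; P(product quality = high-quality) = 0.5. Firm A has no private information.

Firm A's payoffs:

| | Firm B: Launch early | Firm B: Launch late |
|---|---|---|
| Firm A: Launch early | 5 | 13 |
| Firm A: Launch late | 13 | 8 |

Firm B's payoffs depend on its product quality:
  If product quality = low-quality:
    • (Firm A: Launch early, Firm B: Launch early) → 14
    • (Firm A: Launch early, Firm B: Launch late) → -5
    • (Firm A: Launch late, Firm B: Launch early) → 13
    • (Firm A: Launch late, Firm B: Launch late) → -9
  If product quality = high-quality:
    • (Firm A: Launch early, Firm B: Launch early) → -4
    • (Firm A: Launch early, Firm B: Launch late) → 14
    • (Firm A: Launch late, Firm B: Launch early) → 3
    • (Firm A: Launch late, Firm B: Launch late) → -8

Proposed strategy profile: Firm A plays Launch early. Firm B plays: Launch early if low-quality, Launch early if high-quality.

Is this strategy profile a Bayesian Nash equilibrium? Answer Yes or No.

No

A profile is a BNE iff every type of every player is best-responding given beliefs about the other side.
Firm A plays Launch early: E[Launch early] = 0.5·(5) + 0.5·(5) = 5; E[Launch late] = 13. Not best-responding. ✗
Firm B (product quality low-quality), facing Launch early: Launch early gives 14, Launch late gives -5. Proposed Launch early is best. ✓
Firm B (product quality high-quality), facing Launch early: Launch early gives -4, Launch late gives 14. Proposed Launch early is not best — profitable deviation exists. ✗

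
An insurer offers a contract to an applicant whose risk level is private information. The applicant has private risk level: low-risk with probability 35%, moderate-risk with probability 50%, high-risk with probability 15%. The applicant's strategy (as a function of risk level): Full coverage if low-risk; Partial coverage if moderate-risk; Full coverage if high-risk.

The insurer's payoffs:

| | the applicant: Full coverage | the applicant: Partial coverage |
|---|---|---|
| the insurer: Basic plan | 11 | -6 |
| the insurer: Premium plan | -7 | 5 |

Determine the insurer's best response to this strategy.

E[Basic plan] = 0.35·(11) + 0.5·(-6) + 0.15·(11) = 2.5
E[Premium plan] = 0.35·(-7) + 0.5·(5) + 0.15·(-7) = -1
Best response: Basic plan (2.5 is the largest).

Basic plan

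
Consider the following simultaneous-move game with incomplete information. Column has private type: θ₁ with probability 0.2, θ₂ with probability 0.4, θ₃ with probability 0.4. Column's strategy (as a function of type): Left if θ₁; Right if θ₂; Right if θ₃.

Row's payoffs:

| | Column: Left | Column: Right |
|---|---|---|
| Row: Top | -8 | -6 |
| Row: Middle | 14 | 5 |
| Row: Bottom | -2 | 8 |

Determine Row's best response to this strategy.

E[Top] = 0.2·(-8) + 0.4·(-6) + 0.4·(-6) = -6.4
E[Middle] = 0.2·(14) + 0.4·(5) + 0.4·(5) = 6.8
E[Bottom] = 0.2·(-2) + 0.4·(8) + 0.4·(8) = 6
Best response: Middle (6.8 is the largest).

Middle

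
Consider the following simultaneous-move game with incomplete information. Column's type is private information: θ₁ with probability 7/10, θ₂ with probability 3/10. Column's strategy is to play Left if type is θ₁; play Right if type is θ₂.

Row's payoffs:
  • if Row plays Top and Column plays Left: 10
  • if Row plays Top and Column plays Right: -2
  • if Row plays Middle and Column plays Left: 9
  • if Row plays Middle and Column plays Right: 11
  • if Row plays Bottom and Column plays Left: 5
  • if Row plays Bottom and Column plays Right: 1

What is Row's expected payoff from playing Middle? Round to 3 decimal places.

Take the expectation over Column's type, weighting each type's action by its prior probability.
E[Middle] = 7/10·9 + 3/10·11 = 63/10 + 33/10 = 48/5

9.600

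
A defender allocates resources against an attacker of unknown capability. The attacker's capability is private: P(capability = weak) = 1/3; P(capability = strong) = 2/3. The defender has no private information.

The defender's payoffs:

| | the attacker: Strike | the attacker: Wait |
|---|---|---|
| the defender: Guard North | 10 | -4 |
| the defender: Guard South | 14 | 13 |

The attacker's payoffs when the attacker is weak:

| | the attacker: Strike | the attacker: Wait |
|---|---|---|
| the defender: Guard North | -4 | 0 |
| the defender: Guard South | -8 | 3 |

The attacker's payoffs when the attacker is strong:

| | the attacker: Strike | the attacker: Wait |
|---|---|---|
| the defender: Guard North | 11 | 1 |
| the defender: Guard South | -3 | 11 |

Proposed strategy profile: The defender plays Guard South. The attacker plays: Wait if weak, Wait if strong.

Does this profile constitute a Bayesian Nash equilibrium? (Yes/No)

The defender plays Guard South: E[Guard South] = 1/3·(13) + 2/3·(13) = 13; E[Guard North] = -4. Best-responding. ✓
The attacker (capability weak), facing Guard South: Strike gives -8, Wait gives 3. Proposed Wait is best. ✓
The attacker (capability strong), facing Guard South: Strike gives -3, Wait gives 11. Proposed Wait is best. ✓

Yes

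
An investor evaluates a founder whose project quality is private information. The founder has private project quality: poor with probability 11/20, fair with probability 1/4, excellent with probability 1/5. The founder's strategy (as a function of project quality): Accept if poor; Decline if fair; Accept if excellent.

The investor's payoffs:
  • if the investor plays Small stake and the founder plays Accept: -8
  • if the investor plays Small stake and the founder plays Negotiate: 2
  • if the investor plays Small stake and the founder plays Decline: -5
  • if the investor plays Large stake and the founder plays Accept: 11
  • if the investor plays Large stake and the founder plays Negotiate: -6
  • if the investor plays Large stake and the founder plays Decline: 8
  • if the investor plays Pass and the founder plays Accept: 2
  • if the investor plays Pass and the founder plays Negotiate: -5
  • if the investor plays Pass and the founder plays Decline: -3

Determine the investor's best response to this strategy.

Large stake

Compute the investor's expected payoff for each action, taking the expectation over the founder's type.
E[Small stake] = 11/20·(-8) + 1/4·(-5) + 1/5·(-8) = -29/4
E[Large stake] = 11/20·(11) + 1/4·(8) + 1/5·(11) = 41/4
E[Pass] = 11/20·(2) + 1/4·(-3) + 1/5·(2) = 3/4
Best response: Large stake (41/4 is the largest).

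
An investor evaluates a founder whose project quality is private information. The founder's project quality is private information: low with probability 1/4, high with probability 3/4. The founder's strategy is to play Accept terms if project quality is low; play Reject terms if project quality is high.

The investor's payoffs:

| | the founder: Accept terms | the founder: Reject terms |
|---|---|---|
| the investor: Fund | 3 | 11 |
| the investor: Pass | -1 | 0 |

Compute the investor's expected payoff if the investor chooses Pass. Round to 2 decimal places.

-0.25

E[Pass] = 1/4·(-1) + 3/4·0 = (-1/4) + 0 = -1/4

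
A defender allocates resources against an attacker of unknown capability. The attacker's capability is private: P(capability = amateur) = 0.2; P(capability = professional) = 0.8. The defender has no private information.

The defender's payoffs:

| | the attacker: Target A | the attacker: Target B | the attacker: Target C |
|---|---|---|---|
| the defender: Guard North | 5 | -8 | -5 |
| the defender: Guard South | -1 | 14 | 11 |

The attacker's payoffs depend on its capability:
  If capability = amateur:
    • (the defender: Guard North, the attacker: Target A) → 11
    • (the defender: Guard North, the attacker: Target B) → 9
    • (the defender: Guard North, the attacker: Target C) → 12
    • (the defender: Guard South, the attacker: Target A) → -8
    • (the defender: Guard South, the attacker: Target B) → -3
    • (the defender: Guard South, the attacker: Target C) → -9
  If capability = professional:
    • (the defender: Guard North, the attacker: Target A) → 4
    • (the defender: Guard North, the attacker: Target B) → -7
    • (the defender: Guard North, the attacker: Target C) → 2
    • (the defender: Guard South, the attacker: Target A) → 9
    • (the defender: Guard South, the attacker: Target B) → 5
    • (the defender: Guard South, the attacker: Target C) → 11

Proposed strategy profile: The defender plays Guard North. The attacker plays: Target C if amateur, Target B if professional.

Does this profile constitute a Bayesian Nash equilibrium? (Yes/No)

No

A profile is a BNE iff every type of every player is best-responding given beliefs about the other side.
The defender plays Guard North: E[Guard North] = 0.2·(-5) + 0.8·(-8) = -7.4; E[Guard South] = 13.4. Not best-responding. ✗
The attacker (capability amateur), facing Guard North: Target A gives 11, Target B gives 9, Target C gives 12. Proposed Target C is best. ✓
The attacker (capability professional), facing Guard North: Target A gives 4, Target B gives -7, Target C gives 2. Proposed Target B is not best — profitable deviation exists. ✗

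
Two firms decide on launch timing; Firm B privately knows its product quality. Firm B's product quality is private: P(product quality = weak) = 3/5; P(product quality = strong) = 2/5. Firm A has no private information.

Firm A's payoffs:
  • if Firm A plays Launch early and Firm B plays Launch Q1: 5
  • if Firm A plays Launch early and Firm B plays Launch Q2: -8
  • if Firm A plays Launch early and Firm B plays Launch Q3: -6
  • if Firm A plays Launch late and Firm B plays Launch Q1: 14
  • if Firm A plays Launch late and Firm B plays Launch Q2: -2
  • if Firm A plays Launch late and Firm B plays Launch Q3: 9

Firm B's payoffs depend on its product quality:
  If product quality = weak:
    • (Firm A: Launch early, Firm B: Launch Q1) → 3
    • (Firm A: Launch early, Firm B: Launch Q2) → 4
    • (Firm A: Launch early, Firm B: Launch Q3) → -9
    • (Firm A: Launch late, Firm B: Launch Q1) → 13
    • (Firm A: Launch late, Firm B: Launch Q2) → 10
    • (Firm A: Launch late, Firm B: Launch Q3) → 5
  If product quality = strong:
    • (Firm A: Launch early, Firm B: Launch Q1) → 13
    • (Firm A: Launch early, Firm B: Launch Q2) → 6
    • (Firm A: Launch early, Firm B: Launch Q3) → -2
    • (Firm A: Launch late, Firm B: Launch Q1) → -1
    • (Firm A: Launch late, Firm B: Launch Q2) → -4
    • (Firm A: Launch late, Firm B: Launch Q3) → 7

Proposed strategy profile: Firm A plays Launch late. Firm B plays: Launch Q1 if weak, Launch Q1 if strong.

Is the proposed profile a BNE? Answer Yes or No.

No

Firm A plays Launch late: E[Launch late] = 3/5·(14) + 2/5·(14) = 14; E[Launch early] = 5. Best-responding. ✓
Firm B (product quality weak), facing Launch late: Launch Q1 gives 13, Launch Q2 gives 10, Launch Q3 gives 5. Proposed Launch Q1 is best. ✓
Firm B (product quality strong), facing Launch late: Launch Q1 gives -1, Launch Q2 gives -4, Launch Q3 gives 7. Proposed Launch Q1 is not best — profitable deviation exists. ✗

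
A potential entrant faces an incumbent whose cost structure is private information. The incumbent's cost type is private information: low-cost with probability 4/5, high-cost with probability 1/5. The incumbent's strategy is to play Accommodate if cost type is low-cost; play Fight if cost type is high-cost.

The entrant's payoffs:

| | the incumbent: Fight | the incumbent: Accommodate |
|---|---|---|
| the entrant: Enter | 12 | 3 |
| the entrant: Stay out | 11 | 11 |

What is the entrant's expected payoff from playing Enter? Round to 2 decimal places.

Take the expectation over the incumbent's cost type, weighting each type's action by its prior probability.
E[Enter] = 4/5·3 + 1/5·12 = 12/5 + 12/5 = 24/5

4.80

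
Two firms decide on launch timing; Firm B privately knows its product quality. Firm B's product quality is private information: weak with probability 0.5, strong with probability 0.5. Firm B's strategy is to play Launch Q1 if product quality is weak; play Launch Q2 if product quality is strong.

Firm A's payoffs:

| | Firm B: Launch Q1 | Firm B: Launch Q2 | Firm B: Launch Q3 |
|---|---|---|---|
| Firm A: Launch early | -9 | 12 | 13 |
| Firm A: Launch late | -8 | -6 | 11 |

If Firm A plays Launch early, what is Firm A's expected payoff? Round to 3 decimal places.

Take the expectation over Firm B's product quality, weighting each type's action by its prior probability.
E[Launch early] = 0.5·(-9) + 0.5·12 = (-4.5) + 6 = 1.5

1.500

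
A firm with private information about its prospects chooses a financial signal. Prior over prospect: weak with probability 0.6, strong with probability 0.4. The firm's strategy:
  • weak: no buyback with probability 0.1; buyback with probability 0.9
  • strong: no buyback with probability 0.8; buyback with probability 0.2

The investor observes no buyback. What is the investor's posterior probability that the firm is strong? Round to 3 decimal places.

P(no buyback) = 0.6·0.1 + 0.4·0.8 = 0.38
P(strong | no buyback) = (0.4·0.8) / 0.38 = 0.32 / 0.38 = 0.842105

0.842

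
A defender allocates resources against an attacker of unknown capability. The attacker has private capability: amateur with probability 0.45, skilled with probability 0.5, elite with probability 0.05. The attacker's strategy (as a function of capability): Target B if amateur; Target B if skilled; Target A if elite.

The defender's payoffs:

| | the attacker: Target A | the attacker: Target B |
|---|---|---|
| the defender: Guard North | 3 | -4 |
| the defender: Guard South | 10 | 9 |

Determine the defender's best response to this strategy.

E[Guard North] = 0.45·(-4) + 0.5·(-4) + 0.05·(3) = -3.65
E[Guard South] = 0.45·(9) + 0.5·(9) + 0.05·(10) = 9.05
Best response: Guard South (9.05 is the largest).

Guard South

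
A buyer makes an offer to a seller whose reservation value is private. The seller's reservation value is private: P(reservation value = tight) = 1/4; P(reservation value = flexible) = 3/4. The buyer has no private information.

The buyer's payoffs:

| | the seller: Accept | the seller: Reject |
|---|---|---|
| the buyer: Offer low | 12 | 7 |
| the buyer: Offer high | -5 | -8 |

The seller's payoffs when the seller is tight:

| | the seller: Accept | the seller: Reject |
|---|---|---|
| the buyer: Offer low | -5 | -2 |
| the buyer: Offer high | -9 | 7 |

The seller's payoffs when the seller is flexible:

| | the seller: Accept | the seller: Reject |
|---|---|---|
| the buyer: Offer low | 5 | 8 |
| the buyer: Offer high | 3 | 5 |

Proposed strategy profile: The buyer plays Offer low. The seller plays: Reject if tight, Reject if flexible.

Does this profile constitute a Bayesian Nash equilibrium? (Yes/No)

The buyer plays Offer low: E[Offer low] = 1/4·(7) + 3/4·(7) = 7; E[Offer high] = -8. Best-responding. ✓
The seller (reservation value tight), facing Offer low: Accept gives -5, Reject gives -2. Proposed Reject is best. ✓
The seller (reservation value flexible), facing Offer low: Accept gives 5, Reject gives 8. Proposed Reject is best. ✓

Yes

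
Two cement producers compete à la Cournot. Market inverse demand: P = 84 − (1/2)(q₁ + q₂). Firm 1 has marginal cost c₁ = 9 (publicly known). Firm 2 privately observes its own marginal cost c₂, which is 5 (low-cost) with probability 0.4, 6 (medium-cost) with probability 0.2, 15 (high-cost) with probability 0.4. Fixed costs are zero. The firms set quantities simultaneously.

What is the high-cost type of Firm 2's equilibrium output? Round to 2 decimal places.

43.93

Type-c best response for Firm 2: q₂(c) = (84 − c) − q₁/2.
Firm 1 maximizes expected profit; its first-order condition is 84 − q₁ − (1/2)E[q₂] − 9 = 0.
Substituting E[q₂] and solving: E[c₂] = 9.2, so q₁ = (84 − 2·9 + 9.2)/(3/2) = 50.1333.
q₂(high-cost) = (84 − 15 − (1/2)·50.1333) = 43.9333.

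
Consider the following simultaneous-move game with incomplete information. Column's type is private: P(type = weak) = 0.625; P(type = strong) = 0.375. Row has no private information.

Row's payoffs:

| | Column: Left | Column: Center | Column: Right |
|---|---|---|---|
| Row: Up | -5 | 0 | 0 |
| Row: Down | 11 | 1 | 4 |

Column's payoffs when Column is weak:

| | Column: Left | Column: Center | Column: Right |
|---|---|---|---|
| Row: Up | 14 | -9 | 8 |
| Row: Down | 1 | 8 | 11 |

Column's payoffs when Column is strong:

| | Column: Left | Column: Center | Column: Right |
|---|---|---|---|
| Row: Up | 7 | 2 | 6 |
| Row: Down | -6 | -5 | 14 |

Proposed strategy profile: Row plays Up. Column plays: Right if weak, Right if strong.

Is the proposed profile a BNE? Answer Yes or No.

No

Row plays Up: E[Up] = 0.625·(0) + 0.375·(0) = 0; E[Down] = 4. Not best-responding. ✗
Column (type weak), facing Up: Left gives 14, Center gives -9, Right gives 8. Proposed Right is not best — profitable deviation exists. ✗
Column (type strong), facing Up: Left gives 7, Center gives 2, Right gives 6. Proposed Right is not best — profitable deviation exists. ✗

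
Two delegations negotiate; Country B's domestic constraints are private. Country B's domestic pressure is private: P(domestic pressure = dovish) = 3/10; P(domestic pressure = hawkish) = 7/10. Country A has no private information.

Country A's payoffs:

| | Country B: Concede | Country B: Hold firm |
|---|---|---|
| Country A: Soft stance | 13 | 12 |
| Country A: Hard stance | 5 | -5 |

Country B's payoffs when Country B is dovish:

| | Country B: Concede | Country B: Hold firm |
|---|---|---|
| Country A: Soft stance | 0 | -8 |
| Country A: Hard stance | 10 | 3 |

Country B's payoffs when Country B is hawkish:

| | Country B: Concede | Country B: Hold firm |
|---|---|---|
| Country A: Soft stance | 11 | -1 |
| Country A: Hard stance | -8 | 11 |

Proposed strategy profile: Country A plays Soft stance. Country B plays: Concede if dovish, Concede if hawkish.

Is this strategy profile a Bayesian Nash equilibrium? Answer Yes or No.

Yes

Country A plays Soft stance: E[Soft stance] = 3/10·(13) + 7/10·(13) = 13; E[Hard stance] = 5. Best-responding. ✓
Country B (domestic pressure dovish), facing Soft stance: Concede gives 0, Hold firm gives -8. Proposed Concede is best. ✓
Country B (domestic pressure hawkish), facing Soft stance: Concede gives 11, Hold firm gives -1. Proposed Concede is best. ✓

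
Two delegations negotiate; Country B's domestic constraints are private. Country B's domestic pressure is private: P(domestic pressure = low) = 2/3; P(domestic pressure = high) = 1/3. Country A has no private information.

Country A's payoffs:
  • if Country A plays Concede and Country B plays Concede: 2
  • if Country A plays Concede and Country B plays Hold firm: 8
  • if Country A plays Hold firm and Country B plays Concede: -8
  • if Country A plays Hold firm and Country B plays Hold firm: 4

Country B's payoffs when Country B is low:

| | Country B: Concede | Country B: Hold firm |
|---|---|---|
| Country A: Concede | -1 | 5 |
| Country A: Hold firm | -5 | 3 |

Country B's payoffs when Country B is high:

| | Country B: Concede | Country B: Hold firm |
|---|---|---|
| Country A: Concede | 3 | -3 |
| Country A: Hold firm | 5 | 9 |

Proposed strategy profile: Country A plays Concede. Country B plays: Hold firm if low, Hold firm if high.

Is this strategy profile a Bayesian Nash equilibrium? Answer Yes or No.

A profile is a BNE iff every type of every player is best-responding given beliefs about the other side.
Country A plays Concede: E[Concede] = 2/3·(8) + 1/3·(8) = 8; E[Hold firm] = 4. Best-responding. ✓
Country B (domestic pressure low), facing Concede: Concede gives -1, Hold firm gives 5. Proposed Hold firm is best. ✓
Country B (domestic pressure high), facing Concede: Concede gives 3, Hold firm gives -3. Proposed Hold firm is not best — profitable deviation exists. ✗

No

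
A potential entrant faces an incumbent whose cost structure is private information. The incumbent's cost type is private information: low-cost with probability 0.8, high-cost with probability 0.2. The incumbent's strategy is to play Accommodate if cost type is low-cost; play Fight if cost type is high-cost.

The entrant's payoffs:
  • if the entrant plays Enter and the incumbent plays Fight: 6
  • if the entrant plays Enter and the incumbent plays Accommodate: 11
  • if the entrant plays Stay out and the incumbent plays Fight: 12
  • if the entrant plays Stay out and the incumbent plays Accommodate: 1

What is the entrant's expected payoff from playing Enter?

10

Take the expectation over the incumbent's cost type, weighting each type's action by its prior probability.
E[Enter] = 0.8·11 + 0.2·6 = 8.8 + 1.2 = 10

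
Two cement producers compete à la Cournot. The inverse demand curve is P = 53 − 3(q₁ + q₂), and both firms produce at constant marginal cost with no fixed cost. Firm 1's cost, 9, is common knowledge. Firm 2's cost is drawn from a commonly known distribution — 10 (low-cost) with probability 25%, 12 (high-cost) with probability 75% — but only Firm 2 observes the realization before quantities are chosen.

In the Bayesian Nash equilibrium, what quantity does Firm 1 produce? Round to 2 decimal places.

5.17

Firm 2 with cost c maximizes (53 − 3(q₁+q₂) − c)·q₂, giving q₂(c) = (53 − c − 3q₁)/6.
E[c₂] = 0.25·10 + 0.75·12 = 11.5
Firm 1's FOC against E[q₂] yields q₁ = (53 − 2·9 + E[c₂])/9 = (53 − 18 + 11.5)/9 = 5.16667.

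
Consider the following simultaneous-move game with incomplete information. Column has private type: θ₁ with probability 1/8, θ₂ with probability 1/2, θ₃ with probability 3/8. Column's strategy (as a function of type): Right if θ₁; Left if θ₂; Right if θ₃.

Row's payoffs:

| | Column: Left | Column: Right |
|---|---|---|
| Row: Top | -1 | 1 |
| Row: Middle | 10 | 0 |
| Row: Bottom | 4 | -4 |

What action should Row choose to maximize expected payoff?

Middle

E[Top] = 1/8·(1) + 1/2·(-1) + 3/8·(1) = 0
E[Middle] = 1/8·(0) + 1/2·(10) + 3/8·(0) = 5
E[Bottom] = 1/8·(-4) + 1/2·(4) + 3/8·(-4) = 0
Best response: Middle (5 is the largest).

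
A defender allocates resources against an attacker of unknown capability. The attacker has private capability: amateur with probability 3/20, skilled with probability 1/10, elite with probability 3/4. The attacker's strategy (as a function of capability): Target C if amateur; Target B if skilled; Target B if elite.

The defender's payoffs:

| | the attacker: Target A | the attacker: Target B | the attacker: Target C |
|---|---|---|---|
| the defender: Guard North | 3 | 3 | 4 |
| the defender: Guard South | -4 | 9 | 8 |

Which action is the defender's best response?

Guard South

E[Guard North] = 3/20·(4) + 1/10·(3) + 3/4·(3) = 63/20
E[Guard South] = 3/20·(8) + 1/10·(9) + 3/4·(9) = 177/20
Best response: Guard South (177/20 is the largest).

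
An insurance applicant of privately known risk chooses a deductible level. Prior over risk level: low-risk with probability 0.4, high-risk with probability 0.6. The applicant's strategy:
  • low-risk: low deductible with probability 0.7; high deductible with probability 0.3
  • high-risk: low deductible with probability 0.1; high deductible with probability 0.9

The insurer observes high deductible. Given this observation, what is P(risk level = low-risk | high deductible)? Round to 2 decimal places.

P(high deductible) = 0.4·0.3 + 0.6·0.9 = 0.66
P(low-risk | high deductible) = (0.4·0.3) / 0.66 = 0.12 / 0.66 = 0.181818

0.18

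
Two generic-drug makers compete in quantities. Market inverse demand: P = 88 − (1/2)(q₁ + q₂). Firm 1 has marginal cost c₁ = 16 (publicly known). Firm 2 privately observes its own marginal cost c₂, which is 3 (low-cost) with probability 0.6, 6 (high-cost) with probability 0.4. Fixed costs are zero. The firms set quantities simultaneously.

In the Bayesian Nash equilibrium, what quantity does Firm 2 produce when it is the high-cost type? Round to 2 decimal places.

Type-c best response for Firm 2: q₂(c) = (88 − c) − q₁/2.
Firm 1 maximizes expected profit; its first-order condition is 88 − q₁ − (1/2)E[q₂] − 16 = 0.
Substituting E[q₂] and solving: E[c₂] = 4.2, so q₁ = (88 − 2·16 + 4.2)/(3/2) = 40.1333.
q₂(high-cost) = (88 − 6 − (1/2)·40.1333) = 61.9333.

61.93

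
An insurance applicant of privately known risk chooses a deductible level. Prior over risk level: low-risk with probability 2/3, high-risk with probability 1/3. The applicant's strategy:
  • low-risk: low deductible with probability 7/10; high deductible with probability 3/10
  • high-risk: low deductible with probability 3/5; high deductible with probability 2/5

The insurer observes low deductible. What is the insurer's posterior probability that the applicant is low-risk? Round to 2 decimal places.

0.70

P(low deductible) = (2/3)·(7/10) + (1/3)·(3/5) = 2/3
P(low-risk | low deductible) = ((2/3)·(7/10)) / (2/3) = (7/15) / (2/3) = 7/10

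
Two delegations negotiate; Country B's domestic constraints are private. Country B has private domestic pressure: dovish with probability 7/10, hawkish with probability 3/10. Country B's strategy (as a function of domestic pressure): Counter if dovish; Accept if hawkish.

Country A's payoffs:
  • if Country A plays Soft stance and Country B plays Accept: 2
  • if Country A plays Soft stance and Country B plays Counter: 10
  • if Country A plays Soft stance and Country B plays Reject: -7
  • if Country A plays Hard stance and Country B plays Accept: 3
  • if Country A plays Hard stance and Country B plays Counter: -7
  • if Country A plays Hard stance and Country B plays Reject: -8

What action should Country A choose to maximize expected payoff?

E[Soft stance] = 7/10·(10) + 3/10·(2) = 38/5
E[Hard stance] = 7/10·(-7) + 3/10·(3) = -4
Best response: Soft stance (38/5 is the largest).

Soft stance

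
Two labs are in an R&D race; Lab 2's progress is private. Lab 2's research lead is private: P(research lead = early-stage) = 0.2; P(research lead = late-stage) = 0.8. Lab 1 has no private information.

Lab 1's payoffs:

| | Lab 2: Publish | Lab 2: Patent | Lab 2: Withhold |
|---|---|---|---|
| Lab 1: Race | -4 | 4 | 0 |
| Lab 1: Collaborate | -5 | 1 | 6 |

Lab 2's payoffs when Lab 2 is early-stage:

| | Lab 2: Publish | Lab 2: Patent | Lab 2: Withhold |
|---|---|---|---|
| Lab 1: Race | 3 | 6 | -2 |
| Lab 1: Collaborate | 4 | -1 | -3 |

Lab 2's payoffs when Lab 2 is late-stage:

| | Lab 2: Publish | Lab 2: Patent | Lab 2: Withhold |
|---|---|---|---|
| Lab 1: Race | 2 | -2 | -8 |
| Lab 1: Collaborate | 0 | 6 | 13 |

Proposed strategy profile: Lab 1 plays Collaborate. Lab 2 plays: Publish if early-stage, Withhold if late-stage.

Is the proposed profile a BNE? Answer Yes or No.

A profile is a BNE iff every type of every player is best-responding given beliefs about the other side.
Lab 1 plays Collaborate: E[Collaborate] = 0.2·(-5) + 0.8·(6) = 3.8; E[Race] = -0.8. Best-responding. ✓
Lab 2 (research lead early-stage), facing Collaborate: Publish gives 4, Patent gives -1, Withhold gives -3. Proposed Publish is best. ✓
Lab 2 (research lead late-stage), facing Collaborate: Publish gives 0, Patent gives 6, Withhold gives 13. Proposed Withhold is best. ✓

Yes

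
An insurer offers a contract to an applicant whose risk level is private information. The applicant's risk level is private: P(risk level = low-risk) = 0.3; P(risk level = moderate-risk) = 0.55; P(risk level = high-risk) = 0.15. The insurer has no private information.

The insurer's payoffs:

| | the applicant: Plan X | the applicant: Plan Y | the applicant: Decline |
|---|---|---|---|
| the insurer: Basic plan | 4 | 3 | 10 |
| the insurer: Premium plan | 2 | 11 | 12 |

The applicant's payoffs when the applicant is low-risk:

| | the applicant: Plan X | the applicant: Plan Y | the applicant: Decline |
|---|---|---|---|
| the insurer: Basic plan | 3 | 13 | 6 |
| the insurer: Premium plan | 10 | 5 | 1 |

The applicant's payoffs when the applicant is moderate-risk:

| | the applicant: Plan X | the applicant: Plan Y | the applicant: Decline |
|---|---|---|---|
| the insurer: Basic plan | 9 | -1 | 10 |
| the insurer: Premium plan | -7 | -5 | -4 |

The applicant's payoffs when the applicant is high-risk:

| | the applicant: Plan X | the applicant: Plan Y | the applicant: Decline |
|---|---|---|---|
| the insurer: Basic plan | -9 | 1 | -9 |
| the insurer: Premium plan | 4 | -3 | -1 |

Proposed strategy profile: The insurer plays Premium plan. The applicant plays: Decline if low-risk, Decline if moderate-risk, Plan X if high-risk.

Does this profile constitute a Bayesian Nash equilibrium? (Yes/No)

No

The insurer plays Premium plan: E[Premium plan] = 0.3·(12) + 0.55·(12) + 0.15·(2) = 10.5; E[Basic plan] = 9.1. Best-responding. ✓
The applicant (risk level low-risk), facing Premium plan: Plan X gives 10, Plan Y gives 5, Decline gives 1. Proposed Decline is not best — profitable deviation exists. ✗
The applicant (risk level moderate-risk), facing Premium plan: Plan X gives -7, Plan Y gives -5, Decline gives -4. Proposed Decline is best. ✓
The applicant (risk level high-risk), facing Premium plan: Plan X gives 4, Plan Y gives -3, Decline gives -1. Proposed Plan X is best. ✓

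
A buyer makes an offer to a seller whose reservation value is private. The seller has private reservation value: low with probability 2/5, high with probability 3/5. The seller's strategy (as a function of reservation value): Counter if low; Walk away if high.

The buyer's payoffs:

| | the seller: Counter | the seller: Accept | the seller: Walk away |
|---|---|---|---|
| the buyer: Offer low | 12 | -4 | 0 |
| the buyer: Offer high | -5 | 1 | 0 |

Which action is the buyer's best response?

Compute the buyer's expected payoff for each action, taking the expectation over the seller's type.
E[Offer low] = 2/5·(12) + 3/5·(0) = 24/5
E[Offer high] = 2/5·(-5) + 3/5·(0) = -2
Best response: Offer low (24/5 is the largest).

Offer low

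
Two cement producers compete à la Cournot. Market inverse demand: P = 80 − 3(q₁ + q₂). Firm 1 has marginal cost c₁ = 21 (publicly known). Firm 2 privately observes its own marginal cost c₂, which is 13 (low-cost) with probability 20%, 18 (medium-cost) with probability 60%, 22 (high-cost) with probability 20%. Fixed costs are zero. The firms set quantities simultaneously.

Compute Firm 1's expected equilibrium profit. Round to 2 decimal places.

115.32

Type-c best response for Firm 2: q₂(c) = (80 − c)/6 − q₁/2.
Firm 1 maximizes expected profit; its first-order condition is 80 − 6q₁ − 3E[q₂] − 21 = 0.
Substituting E[q₂] and solving: E[c₂] = 17.8, so q₁ = (80 − 2·21 + 17.8)/9 = 6.2.
E[P] = 80 − 3·(q₁ + E[q₂]) = 39.6; Firm 1's expected profit = (E[P] − 21)·q₁ = (39.6 − 21)·6.2 = 115.32.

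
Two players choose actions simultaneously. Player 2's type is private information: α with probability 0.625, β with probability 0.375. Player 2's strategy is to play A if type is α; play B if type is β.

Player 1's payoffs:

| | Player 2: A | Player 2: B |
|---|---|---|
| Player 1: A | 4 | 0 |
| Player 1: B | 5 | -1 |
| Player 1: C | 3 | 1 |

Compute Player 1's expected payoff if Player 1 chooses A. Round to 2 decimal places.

2.50

Take the expectation over Player 2's type, weighting each type's action by its prior probability.
E[A] = 0.625·4 + 0.375·0 = 2.5 + 0 = 2.5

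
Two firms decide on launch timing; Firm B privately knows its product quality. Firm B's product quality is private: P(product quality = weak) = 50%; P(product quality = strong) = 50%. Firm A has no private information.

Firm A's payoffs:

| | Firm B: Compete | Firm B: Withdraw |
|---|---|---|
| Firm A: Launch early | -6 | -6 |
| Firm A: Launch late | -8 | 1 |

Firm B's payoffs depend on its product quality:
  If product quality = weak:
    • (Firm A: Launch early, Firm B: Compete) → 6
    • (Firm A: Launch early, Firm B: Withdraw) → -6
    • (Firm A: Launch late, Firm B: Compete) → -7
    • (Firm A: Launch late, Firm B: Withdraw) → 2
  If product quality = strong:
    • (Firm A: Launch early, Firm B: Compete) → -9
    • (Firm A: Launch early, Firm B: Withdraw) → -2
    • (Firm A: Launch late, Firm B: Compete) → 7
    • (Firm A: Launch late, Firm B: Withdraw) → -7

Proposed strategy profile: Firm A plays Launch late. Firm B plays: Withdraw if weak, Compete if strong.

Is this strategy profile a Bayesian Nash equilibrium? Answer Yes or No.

Firm A plays Launch late: E[Launch late] = 0.5·(1) + 0.5·(-8) = -3.5; E[Launch early] = -6. Best-responding. ✓
Firm B (product quality weak), facing Launch late: Compete gives -7, Withdraw gives 2. Proposed Withdraw is best. ✓
Firm B (product quality strong), facing Launch late: Compete gives 7, Withdraw gives -7. Proposed Compete is best. ✓

Yes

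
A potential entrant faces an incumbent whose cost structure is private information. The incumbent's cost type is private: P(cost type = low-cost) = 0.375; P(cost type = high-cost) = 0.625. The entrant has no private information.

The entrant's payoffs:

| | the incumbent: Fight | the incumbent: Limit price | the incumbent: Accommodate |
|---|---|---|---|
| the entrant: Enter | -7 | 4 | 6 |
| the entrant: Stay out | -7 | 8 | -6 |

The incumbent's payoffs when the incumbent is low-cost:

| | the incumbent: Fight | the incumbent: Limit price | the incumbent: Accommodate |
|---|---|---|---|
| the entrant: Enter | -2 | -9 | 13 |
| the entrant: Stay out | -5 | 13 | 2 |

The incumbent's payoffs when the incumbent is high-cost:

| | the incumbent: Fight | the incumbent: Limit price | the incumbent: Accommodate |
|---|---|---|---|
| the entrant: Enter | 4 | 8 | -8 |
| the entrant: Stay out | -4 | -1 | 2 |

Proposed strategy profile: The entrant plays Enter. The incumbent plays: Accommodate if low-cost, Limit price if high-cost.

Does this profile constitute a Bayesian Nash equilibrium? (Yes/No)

The entrant plays Enter: E[Enter] = 0.375·(6) + 0.625·(4) = 4.75; E[Stay out] = 2.75. Best-responding. ✓
The incumbent (cost type low-cost), facing Enter: Fight gives -2, Limit price gives -9, Accommodate gives 13. Proposed Accommodate is best. ✓
The incumbent (cost type high-cost), facing Enter: Fight gives 4, Limit price gives 8, Accommodate gives -8. Proposed Limit price is best. ✓

Yes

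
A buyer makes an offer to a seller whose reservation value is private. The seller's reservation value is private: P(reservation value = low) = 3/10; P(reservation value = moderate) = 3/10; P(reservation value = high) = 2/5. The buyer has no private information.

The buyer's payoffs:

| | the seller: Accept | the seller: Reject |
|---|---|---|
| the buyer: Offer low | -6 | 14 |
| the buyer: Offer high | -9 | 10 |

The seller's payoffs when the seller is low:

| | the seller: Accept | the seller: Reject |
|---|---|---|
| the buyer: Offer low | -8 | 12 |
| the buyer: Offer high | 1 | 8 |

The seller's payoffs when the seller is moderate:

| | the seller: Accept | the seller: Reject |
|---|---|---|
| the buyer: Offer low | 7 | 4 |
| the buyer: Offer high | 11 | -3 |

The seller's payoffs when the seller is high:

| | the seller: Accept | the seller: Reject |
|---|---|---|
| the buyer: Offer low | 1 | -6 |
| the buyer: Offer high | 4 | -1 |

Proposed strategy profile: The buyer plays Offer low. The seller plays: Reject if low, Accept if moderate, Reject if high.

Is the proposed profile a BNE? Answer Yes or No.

The buyer plays Offer low: E[Offer low] = 3/10·(14) + 3/10·(-6) + 2/5·(14) = 8; E[Offer high] = 43/10. Best-responding. ✓
The seller (reservation value low), facing Offer low: Accept gives -8, Reject gives 12. Proposed Reject is best. ✓
The seller (reservation value moderate), facing Offer low: Accept gives 7, Reject gives 4. Proposed Accept is best. ✓
The seller (reservation value high), facing Offer low: Accept gives 1, Reject gives -6. Proposed Reject is not best — profitable deviation exists. ✗

No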